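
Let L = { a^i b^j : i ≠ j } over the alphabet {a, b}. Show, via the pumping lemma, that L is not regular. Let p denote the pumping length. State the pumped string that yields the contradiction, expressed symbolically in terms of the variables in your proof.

a^{p+p!} b^{p+p!}

Toward a contradiction, assume L is regular with pumping length p.
Choose w = a^p b^{p+p!}. Since p ≠ p+p!, w ∈ L; and |w| ≥ p.
Write w = xyz as guaranteed by the lemma, with |xy| ≤ p and |y| ≥ 1.
The first p characters of w are a's, so xy (and hence y) consists only of a's. Write y = a^k, 1 ≤ k ≤ p.
Since 1 ≤ k ≤ p, k divides p!; set t = 1 + p!/k. Then xy^t z has p + (p!/k)·k = p + p! copies of a. Now the a-count equals the b-count, so i ≠ j fails. So xy^t z = a^{p+p!} b^{p+p!} ∉ L.
This is a contradiction; hence L is not regular.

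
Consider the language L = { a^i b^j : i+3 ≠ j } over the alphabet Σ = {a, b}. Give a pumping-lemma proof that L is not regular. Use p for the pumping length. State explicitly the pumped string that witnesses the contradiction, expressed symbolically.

a^{p+p!} b^{p+p!+3}

Suppose for contradiction that L is regular, and let p be the pumping length.
Choose w = a^p b^{p+p!+3}. Since p ≠ (p+p!+3)-3 = p+p!, w ∈ L; and |w| ≥ p.
The pumping lemma gives a decomposition w = xyz where |xy| ≤ p and y is nonempty.
Since the first p symbols of w are all a's and |xy| ≤ p, y lies entirely in the leading a-block: y = a^k for some k with 1 ≤ k ≤ p.
Since 1 ≤ k ≤ p, k divides p!; set t = 1 + p!/k. Then xy^t z has p + (p!/k)·k = p + p! copies of a. Now the a-count is p+p! and (b-count)-3 = (p+p!+3)-3 = p+p!, so i+3 ≠ j fails. So xy^t z = a^{p+p!} b^{p+p!+3} ∉ L.
This contradicts the pumping lemma, so L is not regular.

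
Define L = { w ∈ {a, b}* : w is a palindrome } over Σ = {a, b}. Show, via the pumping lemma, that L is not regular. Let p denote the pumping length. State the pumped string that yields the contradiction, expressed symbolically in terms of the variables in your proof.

a^{p+k} b a^p

Assume L is regular. Let p be the pumping length given by the pumping lemma.
Take w = a^p b a^p, a palindrome of length 2p+1 ≥ p.
Write w = xyz as guaranteed by the lemma, with |xy| ≤ p and |y| > 0.
Because |xy| ≤ p and w begins with p copies of a, we have y = a^k with 1 ≤ k ≤ p.
Pump with i = 2: xy^2z = a^{p+k} b a^p. Its reverse is a^p b a^{p+k}, which differs from xy^2z since k ≥ 1. So xy^2z is not a palindrome and xy^2z ∉ L.
Contradiction. Therefore L is not regular.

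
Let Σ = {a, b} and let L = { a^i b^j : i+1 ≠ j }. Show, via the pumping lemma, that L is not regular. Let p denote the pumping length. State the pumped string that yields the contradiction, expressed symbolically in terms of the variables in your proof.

Assume L is regular. Let p be the pumping length given by the pumping lemma.
Choose w = a^p b^{p+p!+1}. Since p ≠ (p+p!+1)-1 = p+p!, w ∈ L; and |w| ≥ p.
Write w = xyz as guaranteed by the lemma, with |xy| ≤ p and y is nonempty.
Since the first p symbols of w are all a's and |xy| ≤ p, y lies entirely in the leading a-block: y = a^k for some k with 1 ≤ k ≤ p.
Since 1 ≤ k ≤ p, k divides p!; set t = 1 + p!/k. Then xy^t z has p + (p!/k)·k = p + p! copies of a. Now the a-count is p+p! and (b-count)-1 = (p+p!+1)-1 = p+p!, so i+1 ≠ j fails. So xy^t z = a^{p+p!} b^{p+p!+1} ∉ L.
This contradicts the pumping lemma, so L is not regular.

a^{p+p!} b^{p+p!+1}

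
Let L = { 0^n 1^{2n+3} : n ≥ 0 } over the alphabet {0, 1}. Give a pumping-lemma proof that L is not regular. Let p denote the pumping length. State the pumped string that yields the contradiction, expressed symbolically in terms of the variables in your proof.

Assume L is regular. Let p be the pumping length given by the pumping lemma.
Take w = 0^p 1^{2p+3}. Then w ∈ L and |w| = 3p+3 ≥ p.
By the pumping lemma, w = xyz with |xy| ≤ p and |y| ≥ 1.
The first p characters of w are 0's, so xy (and hence y) consists only of 0's. Write y = 0^k, 1 ≤ k ≤ p.
Pump with i = 2: xy^2z = 0^{p+k} 1^{2p+3}. For this to lie in L we would need 2p+3 = 2(p+k)+3, which forces k = 0. But k ≥ 1, so xy^2z ∉ L.
This contradicts the pumping lemma, so L is not regular.

0^{p+k} 1^{2p+3}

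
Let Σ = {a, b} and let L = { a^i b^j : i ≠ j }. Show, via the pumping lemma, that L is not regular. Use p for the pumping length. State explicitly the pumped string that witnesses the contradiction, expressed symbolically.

Toward a contradiction, assume L is regular with pumping length p.
Choose w = a^p b^{p+p!}. Since p ≠ p+p!, w ∈ L; and |w| ≥ p.
By the pumping lemma, w = xyz with |xy| ≤ p and |y| > 0.
Since the first p symbols of w are all a's and |xy| ≤ p, y lies entirely in the leading a-block: y = a^k for some k with 1 ≤ k ≤ p.
Since 1 ≤ k ≤ p, k divides p!; set t = 1 + p!/k. Then xy^t z has p + (p!/k)·k = p + p! copies of a. Now the a-count equals the b-count, so i ≠ j fails. So xy^t z = a^{p+p!} b^{p+p!} ∉ L.
Contradiction. Therefore L is not regular.

a^{p+p!} b^{p+p!}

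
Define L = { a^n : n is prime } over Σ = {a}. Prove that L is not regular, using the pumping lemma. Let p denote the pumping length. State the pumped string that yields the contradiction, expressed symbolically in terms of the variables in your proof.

Suppose for contradiction that L is regular, and let p be the pumping length.
Let q be a prime with q ≥ p+2 (infinitely many primes exist), and take w = a^q ∈ L with |w| = q ≥ p.
By the pumping lemma, w = xyz with |xy| ≤ p and |y| > 0.
Then y = a^k for some k with 1 ≤ k ≤ p.
Since 1 ≤ k ≤ p, |xz| = q-k. Pump with i = q+1: |xy^{q+1}z| = (q-k)+(q+1)k = q+qk = q(1+k), which is composite (both factors ≥ 2). So xy^{q+1}z = a^{q(1+k)} ∉ L.
Contradiction. Therefore L is not regular.

a^{q(1+k)}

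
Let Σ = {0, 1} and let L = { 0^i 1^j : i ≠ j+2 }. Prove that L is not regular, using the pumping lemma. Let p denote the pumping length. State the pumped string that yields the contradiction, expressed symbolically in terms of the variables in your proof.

0^{p+p!} 1^{p+p!-2}

Assume L is regular. Let p be the pumping length given by the pumping lemma.
Choose w = 0^p 1^{p+p!-2}. Since p ≠ (p+p!-2)+2 = p+p!, w ∈ L; and |w| ≥ p.
By the pumping lemma, w = xyz with |xy| ≤ p and |y| ≥ 1.
Because |xy| ≤ p and w begins with p copies of 0, we have y = 0^k with 1 ≤ k ≤ p.
Since 1 ≤ k ≤ p, k divides p!; set t = 1 + p!/k. Then xy^t z has p + (p!/k)·k = p + p! copies of 0. Now the 0-count is p+p! and (1-count)+2 = (p+p!-2)+2 = p+p!, so i ≠ j+2 fails. So xy^t z = 0^{p+p!} 1^{p+p!-2} ∉ L.
This contradicts the pumping lemma, so L is not regular.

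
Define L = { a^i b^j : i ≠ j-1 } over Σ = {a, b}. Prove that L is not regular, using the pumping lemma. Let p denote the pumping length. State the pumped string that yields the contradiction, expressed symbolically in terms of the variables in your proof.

a^{p+p!} b^{p+p!+1}

Suppose for contradiction that L is regular, and let p be the pumping length.
Choose w = a^p b^{p+p!+1}. Since p ≠ (p+p!+1)-1 = p+p!, w ∈ L; and |w| ≥ p.
By the pumping lemma, w = xyz with |xy| ≤ p and |y| ≥ 1.
The first p characters of w are a's, so xy (and hence y) consists only of a's. Write y = a^k, 1 ≤ k ≤ p.
Since 1 ≤ k ≤ p, k divides p!; set t = 1 + p!/k. Then xy^t z has p + (p!/k)·k = p + p! copies of a. Now the a-count is p+p! and (b-count)-1 = (p+p!+1)-1 = p+p!, so i ≠ j-1 fails. So xy^t z = a^{p+p!} b^{p+p!+1} ∉ L.
This contradicts the pumping lemma, so L is not regular.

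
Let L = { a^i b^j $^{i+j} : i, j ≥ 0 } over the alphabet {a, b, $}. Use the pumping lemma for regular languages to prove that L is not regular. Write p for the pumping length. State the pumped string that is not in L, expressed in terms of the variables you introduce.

a^{p+k} b^p $^{2p}

Assume L is regular. Let p be the pumping length given by the pumping lemma.
Take w = a^p b^p $^{2p} ∈ L (with i=j=p, i+j=2p), |w| = 4p ≥ p.
Write w = xyz as guaranteed by the lemma, with |xy| ≤ p and |y| > 0.
Because |xy| ≤ p and w begins with p copies of a, we have y = a^k with 1 ≤ k ≤ p.
Consider xy^2z = a^{p+k} b^p $^{2p}. Now the a- and b-counts sum to 2p+k, but the $-count is 2p ≠ 2p+k. So xy^2z ∉ L.
This is a contradiction; hence L is not regular.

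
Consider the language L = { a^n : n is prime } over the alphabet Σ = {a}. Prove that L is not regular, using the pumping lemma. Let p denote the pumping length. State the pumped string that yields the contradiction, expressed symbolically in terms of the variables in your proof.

Assume L is regular; let p be its pumping constant.
Let q be a prime with q ≥ p+2 (infinitely many primes exist), and take w = a^q ∈ L with |w| = q ≥ p.
By the pumping lemma, w = xyz with |xy| ≤ p and |y| ≥ 1.
Then y = a^k for some k with 1 ≤ k ≤ p.
Since 1 ≤ k ≤ p, |xz| = q-k. Pump with i = q+1: |xy^{q+1}z| = (q-k)+(q+1)k = q+qk = q(1+k), which is composite (both factors ≥ 2). So xy^{q+1}z = a^{q(1+k)} ∉ L.
Contradiction. Therefore L is not regular.

a^{q(1+k)}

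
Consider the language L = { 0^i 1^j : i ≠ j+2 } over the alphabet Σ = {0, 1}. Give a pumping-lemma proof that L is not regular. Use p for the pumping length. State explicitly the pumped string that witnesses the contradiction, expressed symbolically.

Assume L is regular; let p be its pumping constant.
Choose w = 0^p 1^{p+p!-2}. Since p ≠ (p+p!-2)+2 = p+p!, w ∈ L; and |w| ≥ p.
By the pumping lemma, w = xyz with |xy| ≤ p and y is nonempty.
The first p characters of w are 0's, so xy (and hence y) consists only of 0's. Write y = 0^k, 1 ≤ k ≤ p.
Since 1 ≤ k ≤ p, k divides p!; set t = 1 + p!/k. Then xy^t z has p + (p!/k)·k = p + p! copies of 0. Now the 0-count is p+p! and (1-count)+2 = (p+p!-2)+2 = p+p!, so i ≠ j+2 fails. So xy^t z = 0^{p+p!} 1^{p+p!-2} ∉ L.
This is a contradiction; hence L is not regular.

0^{p+p!} 1^{p+p!-2}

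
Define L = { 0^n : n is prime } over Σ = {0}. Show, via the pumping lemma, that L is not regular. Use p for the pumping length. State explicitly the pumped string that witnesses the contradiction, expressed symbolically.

Assume L is regular. Let p be the pumping length given by the pumping lemma.
Let q be a prime with q ≥ p+2 (infinitely many primes exist), and take w = 0^q ∈ L with |w| = q ≥ p.
The pumping lemma gives a decomposition w = xyz where |xy| ≤ p and |y| > 0.
Then y = 0^k for some k with 1 ≤ k ≤ p.
Since 1 ≤ k ≤ p, |xz| = q-k. Pump with i = q+1: |xy^{q+1}z| = (q-k)+(q+1)k = q+qk = q(1+k), which is composite (both factors ≥ 2). So xy^{q+1}z = 0^{q(1+k)} ∉ L.
This is a contradiction; hence L is not regular.

0^{q(1+k)}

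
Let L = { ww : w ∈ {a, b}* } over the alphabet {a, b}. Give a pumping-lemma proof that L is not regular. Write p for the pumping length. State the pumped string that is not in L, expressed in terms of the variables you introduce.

Assume L is regular; let p be its pumping constant.
Take w = a^p b^p a^p b^p = uu where u = a^pb^p; then w ∈ L and |w| = 4p ≥ p.
Write w = xyz as guaranteed by the lemma, with |xy| ≤ p and y is nonempty.
Because |xy| ≤ p and w begins with p copies of a, we have y = a^k with 1 ≤ k ≤ p.
Pump with i = 2: xy^2z = a^{p+k} b^p a^p b^p, of length 4p+k. Suppose this equals vv. The string starts with a and ends with b, so v does too; thus the boundary between the two copies of v is a b→a transition. There is exactly one such transition, at position 2p+k, so |v| = 2p+k and |vv| = 4p+2k ≠ 4p+k since k ≥ 1. So xy^2z ∉ L.
This contradicts the pumping lemma, so L is not regular.

a^{p+k} b^p a^p b^p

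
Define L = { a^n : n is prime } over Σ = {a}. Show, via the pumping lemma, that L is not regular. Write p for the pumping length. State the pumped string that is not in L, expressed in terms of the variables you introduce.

Toward a contradiction, assume L is regular with pumping length p.
Let q be a prime with q ≥ p+2 (infinitely many primes exist), and take w = a^q ∈ L with |w| = q ≥ p.
Write w = xyz as guaranteed by the lemma, with |xy| ≤ p and |y| ≥ 1.
Then y = a^k for some k with 1 ≤ k ≤ p.
Since 1 ≤ k ≤ p, |xz| = q-k. Pump with i = q+1: |xy^{q+1}z| = (q-k)+(q+1)k = q+qk = q(1+k), which is composite (both factors ≥ 2). So xy^{q+1}z = a^{q(1+k)} ∉ L.
This is a contradiction; hence L is not regular.

a^{q(1+k)}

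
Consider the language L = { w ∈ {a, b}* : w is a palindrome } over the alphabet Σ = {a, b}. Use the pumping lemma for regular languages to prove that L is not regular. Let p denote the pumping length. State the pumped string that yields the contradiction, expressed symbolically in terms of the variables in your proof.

a^{p+k} b a^p

Assume L is regular. Let p be the pumping length given by the pumping lemma.
Take w = a^p b a^p, a palindrome of length 2p+1 ≥ p.
By the pumping lemma, w = xyz with |xy| ≤ p and |y| ≥ 1.
The first p characters of w are a's, so xy (and hence y) consists only of a's. Write y = a^k, 1 ≤ k ≤ p.
Pump with i = 2: xy^2z = a^{p+k} b a^p. Its reverse is a^p b a^{p+k}, which differs from xy^2z since k ≥ 1. So xy^2z is not a palindrome and xy^2z ∉ L.
This is a contradiction; hence L is not regular.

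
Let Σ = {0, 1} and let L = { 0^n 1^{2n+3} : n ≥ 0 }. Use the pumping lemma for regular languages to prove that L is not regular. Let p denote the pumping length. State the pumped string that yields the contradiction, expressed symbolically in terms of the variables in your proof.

Assume L is regular; let p be its pumping constant.
Take w = 0^p 1^{2p+3}. Then w ∈ L and |w| = 3p+3 ≥ p.
By the pumping lemma, w = xyz with |xy| ≤ p and |y| ≥ 1.
Because |xy| ≤ p and w begins with p copies of 0, we have y = 0^k with 1 ≤ k ≤ p.
Pump with i = 2: xy^2z = 0^{p+k} 1^{2p+3}. For this to lie in L we would need 2p+3 = 2(p+k)+3, which forces k = 0. But k ≥ 1, so xy^2z ∉ L.
This contradicts the pumping lemma, so L is not regular.

0^{p+k} 1^{2p+3}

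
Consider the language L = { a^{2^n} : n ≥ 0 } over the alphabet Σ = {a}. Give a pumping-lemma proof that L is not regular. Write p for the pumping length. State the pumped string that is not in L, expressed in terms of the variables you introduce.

Suppose for contradiction that L is regular, and let p be the pumping length.
Take w = a^{2^p} ∈ L with |w| = 2^p ≥ p.
By the pumping lemma, w = xyz with |xy| ≤ p and y is nonempty.
Then y = a^k for some k with 1 ≤ k ≤ p.
Pump with i = 2: xy^2z = a^{2^p+k}. Since 1 ≤ k ≤ p < 2^p, we have 2^p < 2^p+k < 2^{p+1}, so 2^p+k is not a power of 2. So xy^2z ∉ L.
This contradicts the pumping lemma, so L is not regular.

a^{2^p+k}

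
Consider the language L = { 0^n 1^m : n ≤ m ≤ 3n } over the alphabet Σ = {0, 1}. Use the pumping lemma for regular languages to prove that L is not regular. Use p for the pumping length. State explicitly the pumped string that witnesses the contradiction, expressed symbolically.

Assume L is regular. Let p be the pumping length given by the pumping lemma.
Take w = 0^p 1^p ∈ L (since p ≤ p ≤ 3p), with |w| = 2p ≥ p.
By the pumping lemma, w = xyz with |xy| ≤ p and y is nonempty.
Since the first p symbols of w are all 0's and |xy| ≤ p, y lies entirely in the leading 0-block: y = 0^k for some k with 1 ≤ k ≤ p.
Pump with i = 2: xy^2z = 0^{p+k} 1^p. Now n = p+k > p = m, so the condition n ≤ m fails. Thus xy^2z ∉ L.
This contradicts the pumping lemma, so L is not regular.

0^{p+k} 1^p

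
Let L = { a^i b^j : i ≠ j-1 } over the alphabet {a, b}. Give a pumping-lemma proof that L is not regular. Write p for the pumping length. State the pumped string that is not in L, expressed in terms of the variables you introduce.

a^{p+p!} b^{p+p!+1}

Toward a contradiction, assume L is regular with pumping length p.
Choose w = a^p b^{p+p!+1}. Since p ≠ (p+p!+1)-1 = p+p!, w ∈ L; and |w| ≥ p.
Write w = xyz as guaranteed by the lemma, with |xy| ≤ p and |y| > 0.
The first p characters of w are a's, so xy (and hence y) consists only of a's. Write y = a^k, 1 ≤ k ≤ p.
Since 1 ≤ k ≤ p, k divides p!; set t = 1 + p!/k. Then xy^t z has p + (p!/k)·k = p + p! copies of a. Now the a-count is p+p! and (b-count)-1 = (p+p!+1)-1 = p+p!, so i ≠ j-1 fails. So xy^t z = a^{p+p!} b^{p+p!+1} ∉ L.
This is a contradiction; hence L is not regular.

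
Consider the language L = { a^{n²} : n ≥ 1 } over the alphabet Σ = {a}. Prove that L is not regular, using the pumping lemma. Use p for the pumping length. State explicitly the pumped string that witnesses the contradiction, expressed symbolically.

a^{p²+k}

Assume L is regular. Let p be the pumping length given by the pumping lemma.
Take w = a^{p²} ∈ L with |w| = p² ≥ p.
By the pumping lemma, w = xyz with |xy| ≤ p and y is nonempty.
Then y = a^k for some k with 1 ≤ k ≤ p.
Pump with i = 2: xy^2z = a^{p²+k}. Since 1 ≤ k ≤ p, p² < p²+k ≤ p²+p < (p+1)², so p²+k lies strictly between consecutive squares and is not a perfect square. So xy^2z ∉ L.
Contradiction. Therefore L is not regular.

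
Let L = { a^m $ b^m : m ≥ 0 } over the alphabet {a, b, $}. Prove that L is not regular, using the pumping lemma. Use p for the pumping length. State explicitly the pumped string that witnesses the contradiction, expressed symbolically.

a^{p+k} $ b^p

Assume L is regular. Let p be the pumping length given by the pumping lemma.
Take w = a^p $ b^p ∈ L with |w| = 2p+1 ≥ p.
Write w = xyz as guaranteed by the lemma, with |xy| ≤ p and |y| > 0.
The first p characters of w are a's, so xy (and hence y) consists only of a's. Write y = a^k, 1 ≤ k ≤ p.
Pump with i = 2: xy^2z = a^{p+k} $ b^p, which would require p+k = p. But k ≥ 1, so xy^2z ∉ L.
Contradiction. Therefore L is not regular.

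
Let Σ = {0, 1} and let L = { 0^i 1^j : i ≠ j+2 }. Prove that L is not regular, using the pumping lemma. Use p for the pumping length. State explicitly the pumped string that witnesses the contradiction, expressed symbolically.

0^{p+p!} 1^{p+p!-2}

Toward a contradiction, assume L is regular with pumping length p.
Choose w = 0^p 1^{p+p!-2}. Since p ≠ (p+p!-2)+2 = p+p!, w ∈ L; and |w| ≥ p.
Write w = xyz as guaranteed by the lemma, with |xy| ≤ p and y is nonempty.
The first p characters of w are 0's, so xy (and hence y) consists only of 0's. Write y = 0^k, 1 ≤ k ≤ p.
Since 1 ≤ k ≤ p, k divides p!; set t = 1 + p!/k. Then xy^t z has p + (p!/k)·k = p + p! copies of 0. Now the 0-count is p+p! and (1-count)+2 = (p+p!-2)+2 = p+p!, so i ≠ j+2 fails. So xy^t z = 0^{p+p!} 1^{p+p!-2} ∉ L.
Contradiction. Therefore L is not regular.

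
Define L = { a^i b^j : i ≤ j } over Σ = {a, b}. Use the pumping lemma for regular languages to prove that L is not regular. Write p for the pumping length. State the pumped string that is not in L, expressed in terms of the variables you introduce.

Suppose for contradiction that L is regular, and let p be the pumping length.
Choose w = a^p b^p ∈ L, with |w| = 2p ≥ p.
By the pumping lemma, w = xyz with |xy| ≤ p and |y| ≥ 1.
Because |xy| ≤ p and w begins with p copies of a, we have y = a^k with 1 ≤ k ≤ p.
Consider xy^2z = a^{p+k} b^p. Since k ≥ 1, the a-count p+k exceeds the b-count p, so i ≤ j fails; thus xy^2z ∉ L.
Contradiction. Therefore L is not regular.

a^{p+k} b^p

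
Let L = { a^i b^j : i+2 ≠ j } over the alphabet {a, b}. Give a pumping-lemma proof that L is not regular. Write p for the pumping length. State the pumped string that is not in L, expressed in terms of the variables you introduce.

Suppose for contradiction that L is regular, and let p be the pumping length.
Choose w = a^p b^{p+p!+2}. Since p ≠ (p+p!+2)-2 = p+p!, w ∈ L; and |w| ≥ p.
By the pumping lemma, w = xyz with |xy| ≤ p and |y| ≥ 1.
Because |xy| ≤ p and w begins with p copies of a, we have y = a^k with 1 ≤ k ≤ p.
Since 1 ≤ k ≤ p, k divides p!; set t = 1 + p!/k. Then xy^t z has p + (p!/k)·k = p + p! copies of a. Now the a-count is p+p! and (b-count)-2 = (p+p!+2)-2 = p+p!, so i+2 ≠ j fails. So xy^t z = a^{p+p!} b^{p+p!+2} ∉ L.
This contradicts the pumping lemma, so L is not regular.

a^{p+p!} b^{p+p!+2}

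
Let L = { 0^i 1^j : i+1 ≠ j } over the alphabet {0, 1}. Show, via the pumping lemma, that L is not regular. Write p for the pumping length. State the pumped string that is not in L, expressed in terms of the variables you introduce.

Suppose for contradiction that L is regular, and let p be the pumping length.
Choose w = 0^p 1^{p+p!+1}. Since p ≠ (p+p!+1)-1 = p+p!, w ∈ L; and |w| ≥ p.
By the pumping lemma, w = xyz with |xy| ≤ p and y is nonempty.
Since the first p symbols of w are all 0's and |xy| ≤ p, y lies entirely in the leading 0-block: y = 0^k for some k with 1 ≤ k ≤ p.
Since 1 ≤ k ≤ p, k divides p!; set t = 1 + p!/k. Then xy^t z has p + (p!/k)·k = p + p! copies of 0. Now the 0-count is p+p! and (1-count)-1 = (p+p!+1)-1 = p+p!, so i+1 ≠ j fails. So xy^t z = 0^{p+p!} 1^{p+p!+1} ∉ L.
Contradiction. Therefore L is not regular.

0^{p+p!} 1^{p+p!+1}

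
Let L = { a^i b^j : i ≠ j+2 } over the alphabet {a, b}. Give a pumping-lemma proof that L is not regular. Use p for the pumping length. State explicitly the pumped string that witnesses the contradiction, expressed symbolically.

Toward a contradiction, assume L is regular with pumping length p.
Choose w = a^p b^{p+p!-2}. Since p ≠ (p+p!-2)+2 = p+p!, w ∈ L; and |w| ≥ p.
The pumping lemma gives a decomposition w = xyz where |xy| ≤ p and |y| ≥ 1.
The first p characters of w are a's, so xy (and hence y) consists only of a's. Write y = a^k, 1 ≤ k ≤ p.
Since 1 ≤ k ≤ p, k divides p!; set t = 1 + p!/k. Then xy^t z has p + (p!/k)·k = p + p! copies of a. Now the a-count is p+p! and (b-count)+2 = (p+p!-2)+2 = p+p!, so i ≠ j+2 fails. So xy^t z = a^{p+p!} b^{p+p!-2} ∉ L.
This is a contradiction; hence L is not regular.

a^{p+p!} b^{p+p!-2}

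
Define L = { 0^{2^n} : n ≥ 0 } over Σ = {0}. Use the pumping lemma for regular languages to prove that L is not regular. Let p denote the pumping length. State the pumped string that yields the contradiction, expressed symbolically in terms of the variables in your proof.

0^{2^p+k}

Assume L is regular. Let p be the pumping length given by the pumping lemma.
Take w = 0^{2^p} ∈ L with |w| = 2^p ≥ p.
The pumping lemma gives a decomposition w = xyz where |xy| ≤ p and y is nonempty.
Then y = 0^k for some k with 1 ≤ k ≤ p.
Pump with i = 2: xy^2z = 0^{2^p+k}. Since 1 ≤ k ≤ p < 2^p, we have 2^p < 2^p+k < 2^{p+1}, so 2^p+k is not a power of 2. So xy^2z ∉ L.
This is a contradiction; hence L is not regular.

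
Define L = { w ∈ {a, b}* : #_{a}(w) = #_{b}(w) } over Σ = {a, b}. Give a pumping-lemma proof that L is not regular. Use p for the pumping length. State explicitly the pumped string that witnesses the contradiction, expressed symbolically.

Toward a contradiction, assume L is regular with pumping length p.
Choose w = a^p b^p ∈ L with |w| = 2p ≥ p.
Write w = xyz as guaranteed by the lemma, with |xy| ≤ p and |y| ≥ 1.
Since the first p symbols of w are all a's and |xy| ≤ p, y lies entirely in the leading a-block: y = a^k for some k with 1 ≤ k ≤ p.
Pump with i = 2: xy^2z = a^{p+k} b^p has p+k occurrences of a but only p of b. Since k ≥ 1 the counts differ, so xy^2z ∉ L.
This is a contradiction; hence L is not regular.

a^{p+k} b^p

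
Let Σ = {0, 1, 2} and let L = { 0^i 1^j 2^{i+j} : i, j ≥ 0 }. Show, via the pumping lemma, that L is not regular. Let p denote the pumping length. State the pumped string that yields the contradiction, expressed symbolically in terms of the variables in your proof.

0^{p+k} 1^p 2^{2p}

Assume L is regular; let p be its pumping constant.
Take w = 0^p 1^p 2^{2p} ∈ L (with i=j=p, i+j=2p), |w| = 4p ≥ p.
Write w = xyz as guaranteed by the lemma, with |xy| ≤ p and |y| > 0.
Because |xy| ≤ p and w begins with p copies of 0, we have y = 0^k with 1 ≤ k ≤ p.
Consider xy^2z = 0^{p+k} 1^p 2^{2p}. Now the 0- and 1-counts sum to 2p+k, but the 2-count is 2p ≠ 2p+k. So xy^2z ∉ L.
This contradicts the pumping lemma, so L is not regular.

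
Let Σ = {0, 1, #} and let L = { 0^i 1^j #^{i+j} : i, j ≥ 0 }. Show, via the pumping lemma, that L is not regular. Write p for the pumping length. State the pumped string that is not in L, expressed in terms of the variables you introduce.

Suppose for contradiction that L is regular, and let p be the pumping length.
Take w = 0^p 1^p #^{2p} ∈ L (with i=j=p, i+j=2p), |w| = 4p ≥ p.
Write w = xyz as guaranteed by the lemma, with |xy| ≤ p and |y| ≥ 1.
Since the first p symbols of w are all 0's and |xy| ≤ p, y lies entirely in the leading 0-block: y = 0^k for some k with 1 ≤ k ≤ p.
Consider xy^2z = 0^{p+k} 1^p #^{2p}. Now the 0- and 1-counts sum to 2p+k, but the #-count is 2p ≠ 2p+k. So xy^2z ∉ L.
This is a contradiction; hence L is not regular.

0^{p+k} 1^p #^{2p}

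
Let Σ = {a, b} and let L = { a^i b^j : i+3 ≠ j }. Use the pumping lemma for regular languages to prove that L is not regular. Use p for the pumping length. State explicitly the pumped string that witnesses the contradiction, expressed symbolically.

a^{p+p!} b^{p+p!+3}

Suppose for contradiction that L is regular, and let p be the pumping length.
Choose w = a^p b^{p+p!+3}. Since p ≠ (p+p!+3)-3 = p+p!, w ∈ L; and |w| ≥ p.
By the pumping lemma, w = xyz with |xy| ≤ p and |y| > 0.
Since the first p symbols of w are all a's and |xy| ≤ p, y lies entirely in the leading a-block: y = a^k for some k with 1 ≤ k ≤ p.
Since 1 ≤ k ≤ p, k divides p!; set t = 1 + p!/k. Then xy^t z has p + (p!/k)·k = p + p! copies of a. Now the a-count is p+p! and (b-count)-3 = (p+p!+3)-3 = p+p!, so i+3 ≠ j fails. So xy^t z = a^{p+p!} b^{p+p!+3} ∉ L.
This is a contradiction; hence L is not regular.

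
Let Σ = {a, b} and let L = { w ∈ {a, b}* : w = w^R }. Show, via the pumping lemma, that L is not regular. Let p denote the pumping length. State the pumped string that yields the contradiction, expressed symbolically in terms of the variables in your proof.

Toward a contradiction, assume L is regular with pumping length p.
Take w = a^p b a^p, a palindrome of length 2p+1 ≥ p.
By the pumping lemma, w = xyz with |xy| ≤ p and |y| ≥ 1.
Since the first p symbols of w are all a's and |xy| ≤ p, y lies entirely in the leading a-block: y = a^k for some k with 1 ≤ k ≤ p.
Pump with i = 2: xy^2z = a^{p+k} b a^p. Its reverse is a^p b a^{p+k}, which differs from xy^2z since k ≥ 1. So xy^2z is not a palindrome and xy^2z ∉ L.
This is a contradiction; hence L is not regular.

a^{p+k} b a^p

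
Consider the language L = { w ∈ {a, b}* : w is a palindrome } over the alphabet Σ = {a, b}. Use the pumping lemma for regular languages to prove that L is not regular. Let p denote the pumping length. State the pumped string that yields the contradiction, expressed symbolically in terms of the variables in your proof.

Suppose for contradiction that L is regular, and let p be the pumping length.
Take w = a^p b a^p, a palindrome of length 2p+1 ≥ p.
By the pumping lemma, w = xyz with |xy| ≤ p and |y| > 0.
The first p characters of w are a's, so xy (and hence y) consists only of a's. Write y = a^k, 1 ≤ k ≤ p.
Pump with i = 2: xy^2z = a^{p+k} b a^p. Its reverse is a^p b a^{p+k}, which differs from xy^2z since k ≥ 1. So xy^2z is not a palindrome and xy^2z ∉ L.
Contradiction. Therefore L is not regular.

a^{p+k} b a^p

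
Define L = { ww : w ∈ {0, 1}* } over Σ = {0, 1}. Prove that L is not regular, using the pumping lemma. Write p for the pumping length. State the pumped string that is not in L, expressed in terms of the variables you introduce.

Suppose for contradiction that L is regular, and let p be the pumping length.
Take w = 0^p 1^p 0^p 1^p = uu where u = 0^p1^p; then w ∈ L and |w| = 4p ≥ p.
By the pumping lemma, w = xyz with |xy| ≤ p and |y| > 0.
The first p characters of w are 0's, so xy (and hence y) consists only of 0's. Write y = 0^k, 1 ≤ k ≤ p.
Pump with i = 2: xy^2z = 0^{p+k} 1^p 0^p 1^p, of length 4p+k. Suppose this equals vv. The string starts with 0 and ends with 1, so v does too; thus the boundary between the two copies of v is a 1→0 transition. There is exactly one such transition, at position 2p+k, so |v| = 2p+k and |vv| = 4p+2k ≠ 4p+k since k ≥ 1. So xy^2z ∉ L.
This contradicts the pumping lemma, so L is not regular.

0^{p+k} 1^p 0^p 1^p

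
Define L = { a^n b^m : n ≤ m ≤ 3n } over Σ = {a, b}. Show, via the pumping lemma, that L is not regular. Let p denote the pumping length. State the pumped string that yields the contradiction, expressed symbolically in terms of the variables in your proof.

Suppose for contradiction that L is regular, and let p be the pumping length.
Take w = a^p b^p ∈ L (since p ≤ p ≤ 3p), with |w| = 2p ≥ p.
The pumping lemma gives a decomposition w = xyz where |xy| ≤ p and y is nonempty.
Since the first p symbols of w are all a's and |xy| ≤ p, y lies entirely in the leading a-block: y = a^k for some k with 1 ≤ k ≤ p.
Pump with i = 2: xy^2z = a^{p+k} b^p. Now n = p+k > p = m, so the condition n ≤ m fails. Thus xy^2z ∉ L.
This contradicts the pumping lemma, so L is not regular.

a^{p+k} b^p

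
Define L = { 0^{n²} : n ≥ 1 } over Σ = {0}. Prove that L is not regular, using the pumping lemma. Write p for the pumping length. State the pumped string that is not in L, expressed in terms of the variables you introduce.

Assume L is regular. Let p be the pumping length given by the pumping lemma.
Take w = 0^{p²} ∈ L with |w| = p² ≥ p.
Write w = xyz as guaranteed by the lemma, with |xy| ≤ p and y is nonempty.
Then y = 0^k for some k with 1 ≤ k ≤ p.
Pump with i = 2: xy^2z = 0^{p²+k}. Since 1 ≤ k ≤ p, p² < p²+k ≤ p²+p < (p+1)², so p²+k lies strictly between consecutive squares and is not a perfect square. So xy^2z ∉ L.
This is a contradiction; hence L is not regular.

0^{p²+k}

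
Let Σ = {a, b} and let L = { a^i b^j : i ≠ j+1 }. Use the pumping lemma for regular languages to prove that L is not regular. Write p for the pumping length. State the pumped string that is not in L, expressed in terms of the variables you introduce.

Toward a contradiction, assume L is regular with pumping length p.
Choose w = a^p b^{p+p!-1}. Since p ≠ (p+p!-1)+1 = p+p!, w ∈ L; and |w| ≥ p.
The pumping lemma gives a decomposition w = xyz where |xy| ≤ p and y is nonempty.
The first p characters of w are a's, so xy (and hence y) consists only of a's. Write y = a^k, 1 ≤ k ≤ p.
Since 1 ≤ k ≤ p, k divides p!; set t = 1 + p!/k. Then xy^t z has p + (p!/k)·k = p + p! copies of a. Now the a-count is p+p! and (b-count)+1 = (p+p!-1)+1 = p+p!, so i ≠ j+1 fails. So xy^t z = a^{p+p!} b^{p+p!-1} ∉ L.
Contradiction. Therefore L is not regular.

a^{p+p!} b^{p+p!-1}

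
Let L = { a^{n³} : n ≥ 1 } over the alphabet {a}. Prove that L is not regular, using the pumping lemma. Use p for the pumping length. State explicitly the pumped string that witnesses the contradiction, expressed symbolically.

Assume L is regular. Let p be the pumping length given by the pumping lemma.
Take w = a^{p³} ∈ L with |w| = p³ ≥ p.
The pumping lemma gives a decomposition w = xyz where |xy| ≤ p and |y| ≥ 1.
Then y = a^k for some k with 1 ≤ k ≤ p.
Pump with i = 2: xy^2z = a^{p³+k}. Since 1 ≤ k ≤ p, p³ < p³+k ≤ p³+p < p³+3p²+3p+1 = (p+1)³, so p³+k is not a perfect cube. So xy^2z ∉ L.
This is a contradiction; hence L is not regular.

a^{p³+k}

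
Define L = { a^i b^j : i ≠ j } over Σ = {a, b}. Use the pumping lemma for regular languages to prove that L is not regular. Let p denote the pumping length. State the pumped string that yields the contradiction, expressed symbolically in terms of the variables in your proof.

a^{p+p!} b^{p+p!}

Assume L is regular. Let p be the pumping length given by the pumping lemma.
Choose w = a^p b^{p+p!}. Since p ≠ p+p!, w ∈ L; and |w| ≥ p.
By the pumping lemma, w = xyz with |xy| ≤ p and |y| > 0.
Since the first p symbols of w are all a's and |xy| ≤ p, y lies entirely in the leading a-block: y = a^k for some k with 1 ≤ k ≤ p.
Since 1 ≤ k ≤ p, k divides p!; set t = 1 + p!/k. Then xy^t z has p + (p!/k)·k = p + p! copies of a. Now the a-count equals the b-count, so i ≠ j fails. So xy^t z = a^{p+p!} b^{p+p!} ∉ L.
Contradiction. Therefore L is not regular.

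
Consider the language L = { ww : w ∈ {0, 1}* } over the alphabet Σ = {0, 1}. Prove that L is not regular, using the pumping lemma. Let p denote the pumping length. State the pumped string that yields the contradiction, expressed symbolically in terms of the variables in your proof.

Assume L is regular; let p be its pumping constant.
Take w = 0^p 1^p 0^p 1^p = uu where u = 0^p1^p; then w ∈ L and |w| = 4p ≥ p.
Write w = xyz as guaranteed by the lemma, with |xy| ≤ p and |y| > 0.
Since the first p symbols of w are all 0's and |xy| ≤ p, y lies entirely in the leading 0-block: y = 0^k for some k with 1 ≤ k ≤ p.
Pump with i = 2: xy^2z = 0^{p+k} 1^p 0^p 1^p, of length 4p+k. Suppose this equals vv. The string starts with 0 and ends with 1, so v does too; thus the boundary between the two copies of v is a 1→0 transition. There is exactly one such transition, at position 2p+k, so |v| = 2p+k and |vv| = 4p+2k ≠ 4p+k since k ≥ 1. So xy^2z ∉ L.
This is a contradiction; hence L is not regular.

0^{p+k} 1^p 0^p 1^p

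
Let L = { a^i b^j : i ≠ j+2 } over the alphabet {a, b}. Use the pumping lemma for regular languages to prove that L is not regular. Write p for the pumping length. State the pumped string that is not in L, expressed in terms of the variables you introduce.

a^{p+p!} b^{p+p!-2}

Assume L is regular. Let p be the pumping length given by the pumping lemma.
Choose w = a^p b^{p+p!-2}. Since p ≠ (p+p!-2)+2 = p+p!, w ∈ L; and |w| ≥ p.
The pumping lemma gives a decomposition w = xyz where |xy| ≤ p and y is nonempty.
The first p characters of w are a's, so xy (and hence y) consists only of a's. Write y = a^k, 1 ≤ k ≤ p.
Since 1 ≤ k ≤ p, k divides p!; set t = 1 + p!/k. Then xy^t z has p + (p!/k)·k = p + p! copies of a. Now the a-count is p+p! and (b-count)+2 = (p+p!-2)+2 = p+p!, so i ≠ j+2 fails. So xy^t z = a^{p+p!} b^{p+p!-2} ∉ L.
This contradicts the pumping lemma, so L is not regular.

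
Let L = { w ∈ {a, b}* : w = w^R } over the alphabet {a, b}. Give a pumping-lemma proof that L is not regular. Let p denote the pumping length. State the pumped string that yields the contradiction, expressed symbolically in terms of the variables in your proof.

Assume L is regular. Let p be the pumping length given by the pumping lemma.
Take w = a^p b a^p, a palindrome of length 2p+1 ≥ p.
The pumping lemma gives a decomposition w = xyz where |xy| ≤ p and y is nonempty.
Because |xy| ≤ p and w begins with p copies of a, we have y = a^k with 1 ≤ k ≤ p.
Pump with i = 2: xy^2z = a^{p+k} b a^p. Its reverse is a^p b a^{p+k}, which differs from xy^2z since k ≥ 1. So xy^2z is not a palindrome and xy^2z ∉ L.
Contradiction. Therefore L is not regular.

a^{p+k} b a^p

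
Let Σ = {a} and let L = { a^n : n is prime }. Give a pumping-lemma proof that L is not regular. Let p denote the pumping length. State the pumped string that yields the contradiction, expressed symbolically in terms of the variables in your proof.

Toward a contradiction, assume L is regular with pumping length p.
Let q be a prime with q ≥ p+2 (infinitely many primes exist), and take w = a^q ∈ L with |w| = q ≥ p.
The pumping lemma gives a decomposition w = xyz where |xy| ≤ p and |y| ≥ 1.
Then y = a^k for some k with 1 ≤ k ≤ p.
Since 1 ≤ k ≤ p, |xz| = q-k. Pump with i = q+1: |xy^{q+1}z| = (q-k)+(q+1)k = q+qk = q(1+k), which is composite (both factors ≥ 2). So xy^{q+1}z = a^{q(1+k)} ∉ L.
Contradiction. Therefore L is not regular.

a^{q(1+k)}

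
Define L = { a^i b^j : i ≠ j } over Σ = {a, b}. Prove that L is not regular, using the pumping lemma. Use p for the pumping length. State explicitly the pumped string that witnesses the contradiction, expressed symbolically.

Assume L is regular; let p be its pumping constant.
Choose w = a^p b^{p+p!}. Since p ≠ p+p!, w ∈ L; and |w| ≥ p.
By the pumping lemma, w = xyz with |xy| ≤ p and |y| > 0.
The first p characters of w are a's, so xy (and hence y) consists only of a's. Write y = a^k, 1 ≤ k ≤ p.
Since 1 ≤ k ≤ p, k divides p!; set t = 1 + p!/k. Then xy^t z has p + (p!/k)·k = p + p! copies of a. Now the a-count equals the b-count, so i ≠ j fails. So xy^t z = a^{p+p!} b^{p+p!} ∉ L.
Contradiction. Therefore L is not regular.

a^{p+p!} b^{p+p!}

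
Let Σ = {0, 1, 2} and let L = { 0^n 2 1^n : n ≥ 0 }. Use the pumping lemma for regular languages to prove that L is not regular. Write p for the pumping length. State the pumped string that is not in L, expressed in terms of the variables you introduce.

Assume L is regular. Let p be the pumping length given by the pumping lemma.
Take w = 0^p 2 1^p ∈ L with |w| = 2p+1 ≥ p.
By the pumping lemma, w = xyz with |xy| ≤ p and |y| ≥ 1.
The first p characters of w are 0's, so xy (and hence y) consists only of 0's. Write y = 0^k, 1 ≤ k ≤ p.
Pump with i = 2: xy^2z = 0^{p+k} 2 1^p, which would require p+k = p. But k ≥ 1, so xy^2z ∉ L.
This is a contradiction; hence L is not regular.

0^{p+k} 2 1^p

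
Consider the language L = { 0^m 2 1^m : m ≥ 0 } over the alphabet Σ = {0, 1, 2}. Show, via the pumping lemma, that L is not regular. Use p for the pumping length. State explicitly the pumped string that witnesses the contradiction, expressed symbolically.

Assume L is regular; let p be its pumping constant.
Take w = 0^p 2 1^p ∈ L with |w| = 2p+1 ≥ p.
Write w = xyz as guaranteed by the lemma, with |xy| ≤ p and |y| ≥ 1.
Because |xy| ≤ p and w begins with p copies of 0, we have y = 0^k with 1 ≤ k ≤ p.
Pump with i = 2: xy^2z = 0^{p+k} 2 1^p, which would require p+k = p. But k ≥ 1, so xy^2z ∉ L.
This is a contradiction; hence L is not regular.

0^{p+k} 2 1^p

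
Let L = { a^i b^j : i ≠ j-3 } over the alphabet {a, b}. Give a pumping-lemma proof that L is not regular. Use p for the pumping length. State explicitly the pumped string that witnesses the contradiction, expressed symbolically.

Assume L is regular. Let p be the pumping length given by the pumping lemma.
Choose w = a^p b^{p+p!+3}. Since p ≠ (p+p!+3)-3 = p+p!, w ∈ L; and |w| ≥ p.
The pumping lemma gives a decomposition w = xyz where |xy| ≤ p and y is nonempty.
The first p characters of w are a's, so xy (and hence y) consists only of a's. Write y = a^k, 1 ≤ k ≤ p.
Since 1 ≤ k ≤ p, k divides p!; set t = 1 + p!/k. Then xy^t z has p + (p!/k)·k = p + p! copies of a. Now the a-count is p+p! and (b-count)-3 = (p+p!+3)-3 = p+p!, so i ≠ j-3 fails. So xy^t z = a^{p+p!} b^{p+p!+3} ∉ L.
Contradiction. Therefore L is not regular.

a^{p+p!} b^{p+p!+3}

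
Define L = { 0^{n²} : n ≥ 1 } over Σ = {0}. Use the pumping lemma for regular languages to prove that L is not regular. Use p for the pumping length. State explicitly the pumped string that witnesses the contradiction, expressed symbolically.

0^{p²+k}

Assume L is regular. Let p be the pumping length given by the pumping lemma.
Take w = 0^{p²} ∈ L with |w| = p² ≥ p.
Write w = xyz as guaranteed by the lemma, with |xy| ≤ p and y is nonempty.
Then y = 0^k for some k with 1 ≤ k ≤ p.
Pump with i = 2: xy^2z = 0^{p²+k}. Since 1 ≤ k ≤ p, p² < p²+k ≤ p²+p < (p+1)², so p²+k lies strictly between consecutive squares and is not a perfect square. So xy^2z ∉ L.
Contradiction. Therefore L is not regular.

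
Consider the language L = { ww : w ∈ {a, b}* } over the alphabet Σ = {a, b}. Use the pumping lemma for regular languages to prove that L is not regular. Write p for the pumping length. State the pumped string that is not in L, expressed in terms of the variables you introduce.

a^{p+k} b^p a^p b^p

Suppose for contradiction that L is regular, and let p be the pumping length.
Take w = a^p b^p a^p b^p = uu where u = a^pb^p; then w ∈ L and |w| = 4p ≥ p.
By the pumping lemma, w = xyz with |xy| ≤ p and |y| > 0.
Because |xy| ≤ p and w begins with p copies of a, we have y = a^k with 1 ≤ k ≤ p.
Pump with i = 2: xy^2z = a^{p+k} b^p a^p b^p, of length 4p+k. Suppose this equals vv. The string starts with a and ends with b, so v does too; thus the boundary between the two copies of v is a b→a transition. There is exactly one such transition, at position 2p+k, so |v| = 2p+k and |vv| = 4p+2k ≠ 4p+k since k ≥ 1. So xy^2z ∉ L.
Contradiction. Therefore L is not regular.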